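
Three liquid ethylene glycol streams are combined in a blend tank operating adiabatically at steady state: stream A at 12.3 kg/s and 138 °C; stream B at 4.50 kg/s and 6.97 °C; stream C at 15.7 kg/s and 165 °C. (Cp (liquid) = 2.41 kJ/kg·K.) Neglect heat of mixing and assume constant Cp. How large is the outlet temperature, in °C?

Adiabatic, steady state ⇒ Σ ṁᵢCp,ᵢ(T_out − Tᵢ) = 0
T_out = Σ ṁᵢCp,ᵢTᵢ / Σ ṁᵢCp,ᵢ
      = 10409 / 78.325 = 132.9 °C

T_out = 133 °C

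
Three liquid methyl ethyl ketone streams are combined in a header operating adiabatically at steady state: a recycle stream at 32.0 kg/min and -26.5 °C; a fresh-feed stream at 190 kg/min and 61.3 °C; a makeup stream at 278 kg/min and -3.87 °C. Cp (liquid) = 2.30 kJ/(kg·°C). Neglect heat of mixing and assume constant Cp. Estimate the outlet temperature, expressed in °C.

T_out = 19.4 °C

Adiabatic, steady state ⇒ Σ ṁᵢCp,ᵢ(T_out − Tᵢ) = 0
T_out = Σ ṁᵢCp,ᵢTᵢ / Σ ṁᵢCp,ᵢ
      = 22363 / 1150 = 19.446 °C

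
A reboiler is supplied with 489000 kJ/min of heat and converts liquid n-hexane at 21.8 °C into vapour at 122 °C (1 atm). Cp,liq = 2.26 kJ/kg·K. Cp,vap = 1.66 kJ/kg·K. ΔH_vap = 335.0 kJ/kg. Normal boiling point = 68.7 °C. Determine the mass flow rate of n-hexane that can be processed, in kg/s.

ṁ = 15.4 kg/s

Δh = 2.26×(68.7−21.8) + 335.0 + 1.66×(122−68.7) = 529.47 kJ/kg
Q = 489000 kJ/min = 8150 kJ/s = 8150 kJ/s
ṁ = Q/Δh = 8150 / 529.47 = 15.393 kg/s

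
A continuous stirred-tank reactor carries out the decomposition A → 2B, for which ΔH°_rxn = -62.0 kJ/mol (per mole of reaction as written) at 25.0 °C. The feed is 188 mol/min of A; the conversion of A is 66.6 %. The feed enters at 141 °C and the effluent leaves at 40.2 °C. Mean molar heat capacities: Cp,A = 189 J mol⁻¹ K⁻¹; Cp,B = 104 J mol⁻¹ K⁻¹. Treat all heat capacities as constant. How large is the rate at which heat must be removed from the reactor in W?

Q_out = 188000 W

Extent of reaction ξ = 0.666 × 188 = 125.21 mol/min
Reaction term: ξ·ΔH°_rxn = 125.21 × -62.0 = -7762.9 kJ/min
Sensible, feed 141→25 °C: -4121.7 kJ/min
Outlet flows (mol/min): A 62.792, B 250.42
Sensible, products 25→40.2 °C: 576.25 kJ/min
Q = ΔH = -11308 kJ/min = -188.47 kW
Heat removed = 188470 W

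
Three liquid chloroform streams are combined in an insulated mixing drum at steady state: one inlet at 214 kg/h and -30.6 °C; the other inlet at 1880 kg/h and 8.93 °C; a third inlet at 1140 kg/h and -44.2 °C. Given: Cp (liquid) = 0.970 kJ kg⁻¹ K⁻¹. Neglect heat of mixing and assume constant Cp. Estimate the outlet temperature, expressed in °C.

T_out = -12.4 °C

No heat crosses the boundary, so H_out = H_in.
Σ ṁᵢCp,ᵢTᵢ = 214×0.970×-30.6 + 1880×0.970×8.93 + 1140×0.970×-44.2 = -38944
Σ ṁᵢCp,ᵢ = 214×0.970 + 1880×0.970 + 1140×0.970 = 3137
T_out = -38944 / 3137 = -12.414 °C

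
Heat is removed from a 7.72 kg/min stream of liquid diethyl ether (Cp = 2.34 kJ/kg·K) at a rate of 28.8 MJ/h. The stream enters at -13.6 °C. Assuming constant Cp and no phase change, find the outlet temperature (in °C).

T_out = -40.2 °C

Q = 28.8 MJ/h = 480 kJ/min
ΔT = Q/(ṁ·Cp) = 480/(7.72×2.34) = 26.571 K
T_out = -13.6 − 26.571 = -40.171 °C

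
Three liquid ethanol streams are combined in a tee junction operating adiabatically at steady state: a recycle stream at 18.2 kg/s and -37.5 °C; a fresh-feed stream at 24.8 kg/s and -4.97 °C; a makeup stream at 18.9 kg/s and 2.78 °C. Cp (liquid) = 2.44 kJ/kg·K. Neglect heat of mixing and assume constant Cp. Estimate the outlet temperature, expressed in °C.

T_out = -12.2 °C

Adiabatic, steady state ⇒ Σ ṁᵢCp,ᵢ(T_out − Tᵢ) = 0
T_out = Σ ṁᵢCp,ᵢTᵢ / Σ ṁᵢCp,ᵢ
      = -1837.8 / 151.04 = -12.168 °C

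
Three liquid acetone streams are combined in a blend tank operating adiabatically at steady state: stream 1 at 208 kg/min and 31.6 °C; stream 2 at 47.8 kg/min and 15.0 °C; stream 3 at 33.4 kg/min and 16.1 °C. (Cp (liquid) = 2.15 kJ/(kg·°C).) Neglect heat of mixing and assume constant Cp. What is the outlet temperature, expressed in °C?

T_out = 27.1 °C

No heat crosses the boundary, so H_out = H_in.
T_out = Σ ṁᵢCp,ᵢTᵢ / Σ ṁᵢCp,ᵢ
      = 16829 / 621.78 = 27.066 °C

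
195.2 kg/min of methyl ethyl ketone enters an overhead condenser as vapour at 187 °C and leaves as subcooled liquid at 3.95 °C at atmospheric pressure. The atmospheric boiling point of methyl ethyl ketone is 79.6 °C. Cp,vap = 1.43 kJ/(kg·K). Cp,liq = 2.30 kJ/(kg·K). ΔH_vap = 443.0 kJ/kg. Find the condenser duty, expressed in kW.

vapour 187→79.6 °C: -153.58 kJ/kg
condensation at 79.6 °C: -443 kJ/kg
liquid 79.6→3.95 °C: -173.99 kJ/kg
Δh = -153.58 + -443 + -173.99 = -770.58 kJ/kg
Q = ṁ·Δh = 195.2 kg/min × -770.58 kJ/kg = -150420 kJ/min
|Q| = 2506.9 kW

Q_c = 2510 kW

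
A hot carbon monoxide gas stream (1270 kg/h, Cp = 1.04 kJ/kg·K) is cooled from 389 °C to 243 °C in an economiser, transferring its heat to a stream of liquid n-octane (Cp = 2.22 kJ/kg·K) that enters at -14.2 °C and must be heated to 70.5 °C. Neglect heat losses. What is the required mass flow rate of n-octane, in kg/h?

Heat released by hot stream: Q = 1270 × 1.04 × (389 − 243) = 192840 kJ/h
Energy balance on cold side (adiabatic exchanger): Q = ṁ_c·Cp_c·(T_c,out − T_c,in)
ṁ_c = 192840 / [2.22 × (70.5 − -14.2)] = 1025.5 kg/h

ṁ_c = 1030 kg/h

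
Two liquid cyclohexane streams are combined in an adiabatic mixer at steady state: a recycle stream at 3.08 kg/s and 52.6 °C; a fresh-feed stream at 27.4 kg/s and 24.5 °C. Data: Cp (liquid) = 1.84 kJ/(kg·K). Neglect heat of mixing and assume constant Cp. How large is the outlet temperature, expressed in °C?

No heat crosses the boundary, so H_out = H_in.
T_out = Σ ṁᵢCp,ᵢTᵢ / Σ ṁᵢCp,ᵢ
      = 1533.3 / 56.083 = 27.34 °C

T_out = 27.3 °C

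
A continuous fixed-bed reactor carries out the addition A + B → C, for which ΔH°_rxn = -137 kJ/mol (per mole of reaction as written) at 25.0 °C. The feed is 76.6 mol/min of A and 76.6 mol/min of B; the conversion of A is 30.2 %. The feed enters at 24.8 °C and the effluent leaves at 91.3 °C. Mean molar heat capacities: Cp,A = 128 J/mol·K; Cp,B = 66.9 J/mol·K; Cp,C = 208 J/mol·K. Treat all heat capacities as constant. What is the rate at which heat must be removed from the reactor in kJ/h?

Q_out = 129000 kJ/h

Extent of reaction ξ = 0.302 × 76.6 = 23.133 mol/min
Reaction term: ξ·ΔH°_rxn = 23.133 × -137 = -3169.2 kJ/min
Sensible, feed 24.8→25 °C: 2.9859 kJ/min
Outlet flows (mol/min): A 53.467, B 53.467, C 23.133
Sensible, products 25→91.3 °C: 1009.9 kJ/min
Q = ΔH = -2156.4 kJ/min = -35.939 kW
Heat removed = 129380 kJ/h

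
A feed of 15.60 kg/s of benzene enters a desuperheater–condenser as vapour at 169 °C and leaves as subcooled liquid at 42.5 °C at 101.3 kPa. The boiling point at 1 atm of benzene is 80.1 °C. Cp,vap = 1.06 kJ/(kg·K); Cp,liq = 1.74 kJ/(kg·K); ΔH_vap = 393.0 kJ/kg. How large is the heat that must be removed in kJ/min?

Q_c = 517000 kJ/min

vapour 169→80.1 °C: -94.234 kJ/kg
condensation at 80.1 °C: -393 kJ/kg
liquid 80.1→42.5 °C: -65.424 kJ/kg
Δh = -94.234 + -393 + -65.424 = -552.66 kJ/kg
Q = ṁ·Δh = 15.60 kg/s × -552.66 kJ/kg = -8621.5 kJ/s
|Q| = 8621.5 kW = 517290 kJ/min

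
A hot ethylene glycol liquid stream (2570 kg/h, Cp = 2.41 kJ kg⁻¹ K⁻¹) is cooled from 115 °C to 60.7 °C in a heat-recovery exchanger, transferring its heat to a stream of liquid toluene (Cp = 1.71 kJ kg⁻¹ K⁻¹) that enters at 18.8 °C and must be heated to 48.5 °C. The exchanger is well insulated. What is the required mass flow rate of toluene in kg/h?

Heat released by hot stream: Q = 2570 × 2.41 × (115 − 60.7) = 336320 kJ/h
Energy balance on cold side (adiabatic exchanger): Q = ṁ_c·Cp_c·(T_c,out − T_c,in)
ṁ_c = 336320 / [1.71 × (48.5 − 18.8)] = 6622.1 kg/h

ṁ_c = 6620 kg/h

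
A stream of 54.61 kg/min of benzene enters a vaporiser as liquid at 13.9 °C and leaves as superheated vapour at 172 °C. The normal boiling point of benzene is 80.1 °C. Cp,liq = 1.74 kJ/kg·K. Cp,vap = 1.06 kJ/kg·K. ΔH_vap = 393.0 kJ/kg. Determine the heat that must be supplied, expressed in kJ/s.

liquid 13.9→80.1 °C: 115.19 kJ/kg
vaporisation at 80.1 °C: 393 kJ/kg
vapour 80.1→172 °C: 97.414 kJ/kg
Δh = 115.19 + 393 + 97.414 = 605.6 kJ/kg
Q = ṁ·Δh = 54.61 kg/min × 605.6 kJ/kg = 33072 kJ/min
|Q| = 551.2 kW

Q = 551 kJ/s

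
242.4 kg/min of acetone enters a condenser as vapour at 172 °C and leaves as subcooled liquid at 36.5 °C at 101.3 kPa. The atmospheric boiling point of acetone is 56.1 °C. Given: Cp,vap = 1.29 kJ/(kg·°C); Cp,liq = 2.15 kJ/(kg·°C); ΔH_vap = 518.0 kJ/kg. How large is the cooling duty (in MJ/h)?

vapour 172→56.1 °C: -149.51 kJ/kg
condensation at 56.1 °C: -518 kJ/kg
liquid 56.1→36.5 °C: -42.14 kJ/kg
Δh = -149.51 + -518 + -42.14 = -709.65 kJ/kg
Q = ṁ·Δh = 242.4 kg/min × -709.65 kJ/kg = -172020 kJ/min
|Q| = 2867 kW = 10321 MJ/h

Q_c = 10300 MJ/h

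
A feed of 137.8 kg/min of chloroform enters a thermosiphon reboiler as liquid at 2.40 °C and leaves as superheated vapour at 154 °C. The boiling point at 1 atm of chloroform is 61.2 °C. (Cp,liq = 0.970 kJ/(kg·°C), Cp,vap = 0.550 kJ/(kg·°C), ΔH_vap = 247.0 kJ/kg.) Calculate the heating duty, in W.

liquid 2.40→61.2 °C: 57.036 kJ/kg
vaporisation at 61.2 °C: 247 kJ/kg
vapour 61.2→154 °C: 51.04 kJ/kg
Δh = 57.036 + 247 + 51.04 = 355.08 kJ/kg
Q = ṁ·Δh = 137.8 kg/min × 355.08 kJ/kg = 48929 kJ/min
|Q| = 815.49 kW = 815490 W

Q = 815000 W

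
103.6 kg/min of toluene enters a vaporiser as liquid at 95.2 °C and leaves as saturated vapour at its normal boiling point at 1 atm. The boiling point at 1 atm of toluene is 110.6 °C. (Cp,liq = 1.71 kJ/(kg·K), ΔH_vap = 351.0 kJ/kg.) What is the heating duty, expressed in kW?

Q = 652 kW

liquid 95.2→110.6 °C: 26.334 kJ/kg
vaporisation at 110.6 °C: 351 kJ/kg
Δh = 26.334 + 351 = 377.33 kJ/kg
Q = ṁ·Δh = 103.6 kg/min × 377.33 kJ/kg = 39092 kJ/min
|Q| = 651.53 kW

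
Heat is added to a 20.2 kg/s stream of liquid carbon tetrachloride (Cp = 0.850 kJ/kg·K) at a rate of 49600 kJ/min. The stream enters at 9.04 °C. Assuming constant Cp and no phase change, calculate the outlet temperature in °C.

T_out = 57.2 °C

Q = 49600 kJ/min = 826.67 kJ/s
ΔT = Q/(ṁ·Cp) = 826.67/(20.2×0.850) = 48.146 K
T_out = 9.04 + 48.146 = 57.186 °C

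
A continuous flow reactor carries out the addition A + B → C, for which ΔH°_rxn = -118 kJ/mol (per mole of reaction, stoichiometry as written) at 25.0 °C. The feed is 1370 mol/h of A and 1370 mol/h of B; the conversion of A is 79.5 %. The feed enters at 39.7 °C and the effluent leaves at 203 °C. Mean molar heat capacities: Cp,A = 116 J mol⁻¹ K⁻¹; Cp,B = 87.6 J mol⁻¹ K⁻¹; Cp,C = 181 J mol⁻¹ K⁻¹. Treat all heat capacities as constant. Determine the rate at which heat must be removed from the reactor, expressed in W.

Q_out = 24300 W

Extent of reaction ξ = 0.795 × 1370 = 1089.2 mol/h
Reaction term: ξ·ΔH°_rxn = 1089.2 × -118 = -128520 kJ/h
Sensible, feed 39.7→25 °C: -4100.3 kJ/h
Outlet flows (mol/h): A 280.85, B 280.85, C 1089.2
Sensible, products 25→203 °C: 45268 kJ/h
Q = ΔH = -87352 kJ/h = -24.264 kW
Heat removed = 24264 W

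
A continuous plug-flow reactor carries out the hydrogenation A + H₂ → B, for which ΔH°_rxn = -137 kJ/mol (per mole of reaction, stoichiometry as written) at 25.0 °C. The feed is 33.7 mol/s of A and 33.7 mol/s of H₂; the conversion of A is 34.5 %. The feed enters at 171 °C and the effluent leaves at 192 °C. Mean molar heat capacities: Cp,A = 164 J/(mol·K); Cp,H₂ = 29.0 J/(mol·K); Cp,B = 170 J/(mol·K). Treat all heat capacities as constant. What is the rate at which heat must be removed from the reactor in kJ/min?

Extent of reaction ξ = 0.345 × 33.7 = 11.627 mol/s
Reaction term: ξ·ΔH°_rxn = 11.627 × -137 = -1592.8 kJ/s
Sensible, feed 171→25 °C: -949.6 kJ/s
Outlet flows (mol/s): A 22.074, H₂ 22.074, B 11.627
Sensible, products 25→192 °C: 1041.5 kJ/s
Q = ΔH = -1500.9 kJ/s = -1500.9 kW
Heat removed = 90054 kJ/min

Q_out = 90100 kJ/min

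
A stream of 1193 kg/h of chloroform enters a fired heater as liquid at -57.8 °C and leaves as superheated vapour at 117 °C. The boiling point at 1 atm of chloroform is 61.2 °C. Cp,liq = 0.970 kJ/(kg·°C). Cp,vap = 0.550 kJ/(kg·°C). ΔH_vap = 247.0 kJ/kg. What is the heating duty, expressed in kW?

Q = 130 kW

liquid -57.8→61.2 °C: 115.43 kJ/kg
vaporisation at 61.2 °C: 247 kJ/kg
vapour 61.2→117 °C: 30.69 kJ/kg
Δh = 115.43 + 247 + 30.69 = 393.12 kJ/kg
Q = ṁ·Δh = 1193 kg/h × 393.12 kJ/kg = 468990 kJ/h
|Q| = 130.28 kW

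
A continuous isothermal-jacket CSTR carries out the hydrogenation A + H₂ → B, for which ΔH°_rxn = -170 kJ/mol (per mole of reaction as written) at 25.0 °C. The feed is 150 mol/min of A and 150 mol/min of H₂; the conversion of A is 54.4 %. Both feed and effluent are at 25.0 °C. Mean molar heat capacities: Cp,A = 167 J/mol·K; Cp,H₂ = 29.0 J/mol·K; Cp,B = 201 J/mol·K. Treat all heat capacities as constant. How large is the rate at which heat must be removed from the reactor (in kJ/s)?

Extent of reaction ξ = 0.544 × 150 = 81.6 mol/min
Reaction term: ξ·ΔH°_rxn = 81.6 × -170 = -13872 kJ/min
Q = ΔH = -13872 kJ/min = -231.2 kW
Heat removed = 231.2 kJ/s

Q_out = 231 kJ/s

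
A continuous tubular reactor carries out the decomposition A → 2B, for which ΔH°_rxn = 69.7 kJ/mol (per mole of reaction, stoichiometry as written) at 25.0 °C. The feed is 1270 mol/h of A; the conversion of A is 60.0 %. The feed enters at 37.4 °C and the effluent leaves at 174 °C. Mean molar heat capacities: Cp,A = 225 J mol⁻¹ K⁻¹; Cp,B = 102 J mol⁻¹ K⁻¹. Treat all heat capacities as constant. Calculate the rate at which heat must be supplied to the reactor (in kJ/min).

Extent of reaction ξ = 0.600 × 1270 = 762 mol/h
Reaction term: ξ·ΔH°_rxn = 762 × 69.7 = 53111 kJ/h
Sensible, feed 37.4→25 °C: -3543.3 kJ/h
Outlet flows (mol/h): A 508, B 1524
Sensible, products 25→174 °C: 40192 kJ/h
Q = ΔH = 89761 kJ/h = 24.933 kW
Heat supplied = 1496 kJ/min

Q_in = 1500 kJ/min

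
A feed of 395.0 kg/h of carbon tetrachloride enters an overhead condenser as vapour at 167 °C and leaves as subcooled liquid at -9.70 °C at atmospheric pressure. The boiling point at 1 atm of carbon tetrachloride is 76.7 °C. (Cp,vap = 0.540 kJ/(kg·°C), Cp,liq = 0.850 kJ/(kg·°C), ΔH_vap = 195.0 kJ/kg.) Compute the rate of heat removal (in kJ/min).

vapour 167→76.7 °C: -48.762 kJ/kg
condensation at 76.7 °C: -195 kJ/kg
liquid 76.7→-9.70 °C: -73.44 kJ/kg
Δh = -48.762 + -195 + -73.44 = -317.2 kJ/kg
Q = ṁ·Δh = 395.0 kg/h × -317.2 kJ/kg = -125290 kJ/h
|Q| = 34.804 kW = 2088.2 kJ/min

Q_c = 2090 kJ/min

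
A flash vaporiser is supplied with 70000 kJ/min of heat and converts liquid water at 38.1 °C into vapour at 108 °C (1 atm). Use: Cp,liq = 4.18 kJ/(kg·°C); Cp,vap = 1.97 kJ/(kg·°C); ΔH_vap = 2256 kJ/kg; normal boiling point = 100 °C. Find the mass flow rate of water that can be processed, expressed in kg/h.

ṁ = 1660 kg/h

Δh = 4.18×(100−38.1) + 2256 + 1.97×(108−100) = 2530.5 kJ/kg
Q = 70000 kJ/min = 1166.7 kJ/s = 4.2e+06 kJ/h
ṁ = Q/Δh = 4.2e+06 / 2530.5 = 1659.7 kg/h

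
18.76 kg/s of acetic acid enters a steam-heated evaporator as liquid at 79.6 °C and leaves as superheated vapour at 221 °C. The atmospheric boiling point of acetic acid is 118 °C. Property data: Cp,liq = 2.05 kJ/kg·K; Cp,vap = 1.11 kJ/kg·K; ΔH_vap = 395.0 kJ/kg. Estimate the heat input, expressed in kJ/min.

liquid 79.6→118 °C: 78.72 kJ/kg
vaporisation at 118 °C: 395 kJ/kg
vapour 118→221 °C: 114.33 kJ/kg
Δh = 78.72 + 395 + 114.33 = 588.05 kJ/kg
Q = ṁ·Δh = 18.76 kg/s × 588.05 kJ/kg = 11032 kJ/s
|Q| = 11032 kW = 661910 kJ/min

Q = 662000 kJ/min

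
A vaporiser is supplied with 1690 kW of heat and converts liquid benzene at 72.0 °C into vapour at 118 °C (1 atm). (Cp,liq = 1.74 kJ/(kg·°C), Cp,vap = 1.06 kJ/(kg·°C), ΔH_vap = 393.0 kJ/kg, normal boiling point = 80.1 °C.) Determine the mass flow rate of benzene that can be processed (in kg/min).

Δh = 1.74×(80.1−72.0) + 393.0 + 1.06×(118−80.1) = 447.27 kJ/kg
Q = 1690 kW = 1690 kJ/s = 101400 kJ/min
ṁ = Q/Δh = 101400 / 447.27 = 226.71 kg/min

ṁ = 227 kg/min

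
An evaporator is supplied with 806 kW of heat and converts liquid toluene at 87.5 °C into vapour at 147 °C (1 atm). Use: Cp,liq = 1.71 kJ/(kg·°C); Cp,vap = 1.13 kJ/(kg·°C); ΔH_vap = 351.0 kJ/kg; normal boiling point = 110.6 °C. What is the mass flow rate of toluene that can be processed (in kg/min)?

ṁ = 112 kg/min

Δh = 1.71×(110.6−87.5) + 351.0 + 1.13×(147−110.6) = 431.63 kJ/kg
Q = 806 kW = 806 kJ/s = 48360 kJ/min
ṁ = Q/Δh = 48360 / 431.63 = 112.04 kg/min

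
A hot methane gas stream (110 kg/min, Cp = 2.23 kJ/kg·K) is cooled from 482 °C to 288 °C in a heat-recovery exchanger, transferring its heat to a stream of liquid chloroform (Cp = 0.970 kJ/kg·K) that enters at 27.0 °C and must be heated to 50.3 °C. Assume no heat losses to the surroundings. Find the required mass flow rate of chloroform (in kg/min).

ṁ_c = 2110 kg/min

Heat released by hot stream: Q = 110 × 2.23 × (482 − 288) = 47588 kJ/min
Energy balance on cold side (adiabatic exchanger): Q = ṁ_c·Cp_c·(T_c,out − T_c,in)
ṁ_c = 47588 / [0.970 × (50.3 − 27.0)] = 2105.6 kg/min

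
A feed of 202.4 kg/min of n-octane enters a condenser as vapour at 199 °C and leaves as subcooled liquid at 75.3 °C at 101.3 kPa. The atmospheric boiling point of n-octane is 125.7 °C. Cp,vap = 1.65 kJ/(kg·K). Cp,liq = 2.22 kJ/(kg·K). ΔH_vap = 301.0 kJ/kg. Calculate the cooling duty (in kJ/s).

vapour 199→125.7 °C: -120.94 kJ/kg
condensation at 125.7 °C: -301 kJ/kg
liquid 125.7→75.3 °C: -111.89 kJ/kg
Δh = -120.94 + -301 + -111.89 = -533.83 kJ/kg
Q = ṁ·Δh = 202.4 kg/min × -533.83 kJ/kg = -108050 kJ/min
|Q| = 1800.8 kW

Q_c = 1800 kJ/s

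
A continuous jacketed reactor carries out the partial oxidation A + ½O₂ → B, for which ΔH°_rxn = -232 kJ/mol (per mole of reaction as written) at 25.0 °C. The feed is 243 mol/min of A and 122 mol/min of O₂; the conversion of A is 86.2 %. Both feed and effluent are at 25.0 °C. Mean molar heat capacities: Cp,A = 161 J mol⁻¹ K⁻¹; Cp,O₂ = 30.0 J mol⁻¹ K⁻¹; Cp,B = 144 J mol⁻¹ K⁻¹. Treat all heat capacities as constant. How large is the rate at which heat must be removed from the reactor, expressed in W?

Q_out = 810000 W

Extent of reaction ξ = 0.862 × 243 = 209.47 mol/min
Reaction term: ξ·ΔH°_rxn = 209.47 × -232 = -48596 kJ/min
Q = ΔH = -48596 kJ/min = -809.94 kW
Heat removed = 809940 W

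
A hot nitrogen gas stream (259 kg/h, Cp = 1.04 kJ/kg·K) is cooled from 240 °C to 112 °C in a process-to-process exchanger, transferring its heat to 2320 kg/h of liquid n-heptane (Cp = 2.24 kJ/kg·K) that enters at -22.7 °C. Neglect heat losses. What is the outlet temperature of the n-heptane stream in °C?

Heat released by hot stream: Q = 259 × 1.04 × (240 − 112) = 34478 kJ/h
Energy balance on cold side (adiabatic exchanger): Q = ṁ_c·Cp_c·(T_c,out − T_c,in)
T_c,out = -22.7 + 34478/(2320 × 2.24) = -16.066 °C

T_c,out = -16.1 °C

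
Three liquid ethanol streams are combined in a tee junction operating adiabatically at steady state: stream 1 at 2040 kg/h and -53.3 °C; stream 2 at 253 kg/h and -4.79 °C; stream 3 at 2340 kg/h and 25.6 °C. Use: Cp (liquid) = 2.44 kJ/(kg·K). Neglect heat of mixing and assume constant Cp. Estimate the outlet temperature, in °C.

No heat crosses the boundary, so H_out = H_in.
T_out = Σ ṁᵢCp,ᵢTᵢ / Σ ṁᵢCp,ᵢ
      = -122100 / 11305 = -10.801 °C

T_out = -10.8 °C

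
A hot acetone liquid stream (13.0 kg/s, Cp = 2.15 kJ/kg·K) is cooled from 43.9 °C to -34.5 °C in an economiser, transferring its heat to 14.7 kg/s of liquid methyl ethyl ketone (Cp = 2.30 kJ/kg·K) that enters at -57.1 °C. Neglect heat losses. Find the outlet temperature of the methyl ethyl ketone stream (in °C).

Heat released by hot stream: Q = 13.0 × 2.15 × (43.9 − -34.5) = 2191.3 kJ/s
Energy balance on cold side (adiabatic exchanger): Q = ṁ_c·Cp_c·(T_c,out − T_c,in)
T_c,out = -57.1 + 2191.3/(14.7 × 2.30) = 7.7116 °C

T_c,out = 7.71 °C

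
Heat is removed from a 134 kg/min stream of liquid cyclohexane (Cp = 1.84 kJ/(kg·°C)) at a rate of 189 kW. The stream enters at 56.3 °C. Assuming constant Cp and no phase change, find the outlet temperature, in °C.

Q = 189 kW = 11340 kJ/min
ΔT = Q/(ṁ·Cp) = 11340/(134×1.84) = 45.993 K
T_out = 56.3 − 45.993 = 10.307 °C

T_out = 10.3 °C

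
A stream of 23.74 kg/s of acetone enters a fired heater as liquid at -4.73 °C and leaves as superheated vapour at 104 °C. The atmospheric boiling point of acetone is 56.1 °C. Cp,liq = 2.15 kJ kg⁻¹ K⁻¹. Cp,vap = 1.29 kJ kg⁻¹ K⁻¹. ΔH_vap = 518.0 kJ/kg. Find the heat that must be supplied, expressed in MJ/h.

Q = 60700 MJ/h

liquid -4.73→56.1 °C: 130.78 kJ/kg
vaporisation at 56.1 °C: 518 kJ/kg
vapour 56.1→104 °C: 61.791 kJ/kg
Δh = 130.78 + 518 + 61.791 = 710.58 kJ/kg
Q = ṁ·Δh = 23.74 kg/s × 710.58 kJ/kg = 16869 kJ/s
|Q| = 16869 kW = 60729 MJ/h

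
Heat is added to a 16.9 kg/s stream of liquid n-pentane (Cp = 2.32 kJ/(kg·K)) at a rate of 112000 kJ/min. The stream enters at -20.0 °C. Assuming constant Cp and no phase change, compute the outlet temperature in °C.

T_out = 27.6 °C

Q = 112000 kJ/min = 1866.7 kJ/s
ΔT = Q/(ṁ·Cp) = 1866.7/(16.9×2.32) = 47.609 K
T_out = -20.0 + 47.609 = 27.609 °C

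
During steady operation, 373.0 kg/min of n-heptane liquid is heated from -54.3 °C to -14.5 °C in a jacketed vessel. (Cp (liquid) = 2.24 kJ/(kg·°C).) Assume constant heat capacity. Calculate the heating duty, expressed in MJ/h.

Q = ṁ·Cp·ΔT = 373.0 × 2.24 × (-14.5 − -54.3) = 33254 kJ/min
Converting: 33254 / 60 s = 554.23 kW
Heating duty = 1995.2 MJ/h

Q = 2000 MJ/h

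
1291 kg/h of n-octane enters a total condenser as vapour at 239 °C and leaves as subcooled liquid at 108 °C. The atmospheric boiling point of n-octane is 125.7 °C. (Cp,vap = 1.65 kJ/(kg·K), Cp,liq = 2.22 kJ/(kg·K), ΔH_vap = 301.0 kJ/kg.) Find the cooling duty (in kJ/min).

vapour 239→125.7 °C: -186.94 kJ/kg
condensation at 125.7 °C: -301 kJ/kg
liquid 125.7→108 °C: -39.294 kJ/kg
Δh = -186.94 + -301 + -39.294 = -527.24 kJ/kg
Q = ṁ·Δh = 1291 kg/h × -527.24 kJ/kg = -680670 kJ/h
|Q| = 189.07 kW = 11344 kJ/min

Q_c = 11300 kJ/min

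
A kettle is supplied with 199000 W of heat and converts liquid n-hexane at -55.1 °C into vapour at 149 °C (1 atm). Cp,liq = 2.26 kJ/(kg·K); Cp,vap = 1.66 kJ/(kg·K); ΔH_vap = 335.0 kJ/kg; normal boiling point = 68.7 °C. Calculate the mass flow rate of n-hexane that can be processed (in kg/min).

ṁ = 16.0 kg/min

Δh = 2.26×(68.7−-55.1) + 335.0 + 1.66×(149−68.7) = 748.09 kJ/kg
Q = 199000 W = 199 kJ/s = 11940 kJ/min
ṁ = Q/Δh = 11940 / 748.09 = 15.961 kg/min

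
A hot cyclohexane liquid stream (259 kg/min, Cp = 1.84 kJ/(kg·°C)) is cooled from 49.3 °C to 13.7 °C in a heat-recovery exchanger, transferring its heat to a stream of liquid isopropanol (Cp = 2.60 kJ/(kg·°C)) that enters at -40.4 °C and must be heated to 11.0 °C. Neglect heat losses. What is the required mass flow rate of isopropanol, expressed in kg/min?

ṁ_c = 127 kg/min

Heat released by hot stream: Q = 259 × 1.84 × (49.3 − 13.7) = 16966 kJ/min
Energy balance on cold side (adiabatic exchanger): Q = ṁ_c·Cp_c·(T_c,out − T_c,in)
ṁ_c = 16966 / [2.60 × (11.0 − -40.4)] = 126.95 kg/min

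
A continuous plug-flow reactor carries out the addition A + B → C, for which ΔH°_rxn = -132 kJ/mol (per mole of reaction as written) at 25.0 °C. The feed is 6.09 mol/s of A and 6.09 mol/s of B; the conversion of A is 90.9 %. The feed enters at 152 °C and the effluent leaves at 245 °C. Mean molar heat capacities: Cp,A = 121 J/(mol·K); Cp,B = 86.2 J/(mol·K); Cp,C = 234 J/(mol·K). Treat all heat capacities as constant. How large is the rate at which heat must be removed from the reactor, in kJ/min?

Q_out = 34800 kJ/min

Extent of reaction ξ = 0.909 × 6.09 = 5.5358 mol/s
Reaction term: ξ·ΔH°_rxn = 5.5358 × -132 = -730.73 kJ/s
Sensible, feed 152→25 °C: -160.25 kJ/s
Outlet flows (mol/s): A 0.55419, B 0.55419, C 5.5358
Sensible, products 25→245 °C: 310.25 kJ/s
Q = ΔH = -580.74 kJ/s = -580.74 kW
Heat removed = 34844 kJ/min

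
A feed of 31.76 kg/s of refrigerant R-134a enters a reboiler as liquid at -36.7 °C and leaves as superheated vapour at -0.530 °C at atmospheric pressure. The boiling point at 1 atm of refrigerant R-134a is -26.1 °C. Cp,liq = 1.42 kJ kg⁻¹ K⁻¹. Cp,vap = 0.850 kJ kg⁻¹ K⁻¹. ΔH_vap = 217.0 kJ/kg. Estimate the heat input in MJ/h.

Q = 29000 MJ/h

liquid -36.7→-26.1 °C: 15.052 kJ/kg
vaporisation at -26.1 °C: 217 kJ/kg
vapour -26.1→-0.530 °C: 21.735 kJ/kg
Δh = 15.052 + 217 + 21.735 = 253.79 kJ/kg
Q = ṁ·Δh = 31.76 kg/s × 253.79 kJ/kg = 8060.3 kJ/s
|Q| = 8060.3 kW = 29017 MJ/h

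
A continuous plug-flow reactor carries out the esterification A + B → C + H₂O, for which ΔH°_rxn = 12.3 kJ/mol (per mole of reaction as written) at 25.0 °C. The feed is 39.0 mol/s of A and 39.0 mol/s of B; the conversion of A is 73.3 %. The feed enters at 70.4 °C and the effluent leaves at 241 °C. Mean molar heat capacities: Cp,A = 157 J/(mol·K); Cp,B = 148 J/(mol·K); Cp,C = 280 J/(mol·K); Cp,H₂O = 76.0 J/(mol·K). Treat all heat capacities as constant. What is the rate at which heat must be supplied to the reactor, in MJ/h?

Q_in = 9700 MJ/h

Extent of reaction ξ = 0.733 × 39.0 = 28.587 mol/s
Reaction term: ξ·ΔH°_rxn = 28.587 × 12.3 = 351.62 kJ/s
Sensible, feed 70.4→25 °C: -540.03 kJ/s
Outlet flows (mol/s): A 10.413, B 10.413, C 28.587, H₂O 28.587
Sensible, products 25→241 °C: 2884.2 kJ/s
Q = ΔH = 2695.8 kJ/s = 2695.8 kW
Heat supplied = 9705 MJ/h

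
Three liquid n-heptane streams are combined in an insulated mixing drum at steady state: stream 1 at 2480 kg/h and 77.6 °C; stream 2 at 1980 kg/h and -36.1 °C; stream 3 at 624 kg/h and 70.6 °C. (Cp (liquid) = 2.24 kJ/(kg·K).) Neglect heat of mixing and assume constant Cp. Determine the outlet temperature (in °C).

No heat crosses the boundary, so H_out = H_in.
Σ ṁᵢCp,ᵢTᵢ = 2480×2.24×77.6 + 1980×2.24×-36.1 + 624×2.24×70.6 = 369650
Σ ṁᵢCp,ᵢ = 2480×2.24 + 1980×2.24 + 624×2.24 = 11388
T_out = 369650 / 11388 = 32.46 °C

T_out = 32.5 °C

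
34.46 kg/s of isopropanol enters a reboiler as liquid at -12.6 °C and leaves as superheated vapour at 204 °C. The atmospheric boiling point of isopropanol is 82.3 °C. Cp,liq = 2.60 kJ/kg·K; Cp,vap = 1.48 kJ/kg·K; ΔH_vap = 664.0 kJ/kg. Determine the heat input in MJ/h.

Q = 135000 MJ/h

liquid -12.6→82.3 °C: 246.74 kJ/kg
vaporisation at 82.3 °C: 664 kJ/kg
vapour 82.3→204 °C: 180.12 kJ/kg
Δh = 246.74 + 664 + 180.12 = 1090.9 kJ/kg
Q = ṁ·Δh = 34.46 kg/s × 1090.9 kJ/kg = 37591 kJ/s
|Q| = 37591 kW = 135330 MJ/h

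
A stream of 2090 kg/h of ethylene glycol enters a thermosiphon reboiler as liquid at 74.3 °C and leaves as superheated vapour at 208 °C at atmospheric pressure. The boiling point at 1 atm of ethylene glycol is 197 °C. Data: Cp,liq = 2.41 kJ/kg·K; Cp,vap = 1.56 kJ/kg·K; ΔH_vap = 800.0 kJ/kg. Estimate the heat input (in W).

liquid 74.3→197 °C: 295.71 kJ/kg
vaporisation at 197 °C: 800 kJ/kg
vapour 197→208 °C: 17.16 kJ/kg
Δh = 295.71 + 800 + 17.16 = 1112.9 kJ/kg
Q = ṁ·Δh = 2090 kg/h × 1112.9 kJ/kg = 2.3259e+06 kJ/h
|Q| = 646.08 kW = 646080 W

Q = 646000 W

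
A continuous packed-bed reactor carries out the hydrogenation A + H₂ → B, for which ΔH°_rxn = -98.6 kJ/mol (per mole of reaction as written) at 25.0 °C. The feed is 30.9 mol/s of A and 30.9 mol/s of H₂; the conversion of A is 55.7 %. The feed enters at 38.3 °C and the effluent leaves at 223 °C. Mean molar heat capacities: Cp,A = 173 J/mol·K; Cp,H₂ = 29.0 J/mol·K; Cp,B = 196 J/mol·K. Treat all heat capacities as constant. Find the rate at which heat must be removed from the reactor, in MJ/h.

Extent of reaction ξ = 0.557 × 30.9 = 17.211 mol/s
Reaction term: ξ·ΔH°_rxn = 17.211 × -98.6 = -1697 kJ/s
Sensible, feed 38.3→25 °C: -83.016 kJ/s
Outlet flows (mol/s): A 13.689, H₂ 13.689, B 17.211
Sensible, products 25→223 °C: 1215.4 kJ/s
Q = ΔH = -564.62 kJ/s = -564.62 kW
Heat removed = 2032.6 MJ/h

Q_out = 2030 MJ/h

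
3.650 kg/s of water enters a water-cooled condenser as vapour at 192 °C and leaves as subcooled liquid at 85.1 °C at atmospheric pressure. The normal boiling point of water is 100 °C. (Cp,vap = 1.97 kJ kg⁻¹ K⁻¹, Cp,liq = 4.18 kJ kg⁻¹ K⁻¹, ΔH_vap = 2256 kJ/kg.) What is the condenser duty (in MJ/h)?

Q_c = 32800 MJ/h

vapour 192→100 °C: -181.24 kJ/kg
condensation at 100 °C: -2256 kJ/kg
liquid 100→85.1 °C: -62.282 kJ/kg
Δh = -181.24 + -2256 + -62.282 = -2499.5 kJ/kg
Q = ṁ·Δh = 3.650 kg/s × -2499.5 kJ/kg = -9123.3 kJ/s
|Q| = 9123.3 kW = 32844 MJ/h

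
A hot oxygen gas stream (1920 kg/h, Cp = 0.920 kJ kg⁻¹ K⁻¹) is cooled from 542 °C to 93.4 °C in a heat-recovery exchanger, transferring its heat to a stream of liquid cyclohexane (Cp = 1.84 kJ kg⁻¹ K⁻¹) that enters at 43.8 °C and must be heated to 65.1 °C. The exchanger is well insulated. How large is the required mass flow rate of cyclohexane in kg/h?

Heat released by hot stream: Q = 1920 × 0.920 × (542 − 93.4) = 792410 kJ/h
Energy balance on cold side (adiabatic exchanger): Q = ṁ_c·Cp_c·(T_c,out − T_c,in)
ṁ_c = 792410 / [1.84 × (65.1 − 43.8)] = 20219 kg/h

ṁ_c = 20200 kg/h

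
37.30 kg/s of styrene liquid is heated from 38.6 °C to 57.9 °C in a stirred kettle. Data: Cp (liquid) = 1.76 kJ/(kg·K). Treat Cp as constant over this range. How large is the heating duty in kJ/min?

Q = ṁ·Cp·ΔT = 37.30 × 1.76 × (57.9 − 38.6) = 1267 kJ/s
Heating duty = 76020 kJ/min

Q = 76000 kJ/min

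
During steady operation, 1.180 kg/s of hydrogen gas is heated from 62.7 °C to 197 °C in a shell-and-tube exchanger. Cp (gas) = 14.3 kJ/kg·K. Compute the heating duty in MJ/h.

Q = 8160 MJ/h

Q = ṁ·Cp·ΔT = 1.180 × 14.3 × (197 − 62.7) = 2266.2 kJ/s
Heating duty = 8158.2 MJ/h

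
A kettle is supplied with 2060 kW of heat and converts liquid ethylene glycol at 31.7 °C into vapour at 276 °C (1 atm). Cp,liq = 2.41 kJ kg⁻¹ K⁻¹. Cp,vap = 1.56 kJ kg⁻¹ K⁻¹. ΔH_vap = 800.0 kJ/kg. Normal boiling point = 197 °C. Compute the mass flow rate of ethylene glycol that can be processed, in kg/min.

ṁ = 93.5 kg/min

Δh = 2.41×(197−31.7) + 800.0 + 1.56×(276−197) = 1321.6 kJ/kg
Q = 2060 kW = 2060 kJ/s = 123600 kJ/min
ṁ = Q/Δh = 123600 / 1321.6 = 93.522 kg/min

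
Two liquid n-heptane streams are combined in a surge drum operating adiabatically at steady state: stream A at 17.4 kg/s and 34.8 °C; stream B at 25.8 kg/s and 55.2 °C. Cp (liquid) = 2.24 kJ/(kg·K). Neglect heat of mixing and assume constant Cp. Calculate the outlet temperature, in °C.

No heat crosses the boundary, so H_out = H_in.
T_out = Σ ṁᵢCp,ᵢTᵢ / Σ ṁᵢCp,ᵢ
      = 4546.5 / 96.768 = 46.983 °C

T_out = 47.0 °C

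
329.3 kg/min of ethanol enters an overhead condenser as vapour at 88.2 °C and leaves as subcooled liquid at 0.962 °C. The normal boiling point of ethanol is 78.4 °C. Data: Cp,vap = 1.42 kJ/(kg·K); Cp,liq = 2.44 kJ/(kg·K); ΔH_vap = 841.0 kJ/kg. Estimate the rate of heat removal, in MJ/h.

vapour 88.2→78.4 °C: -13.916 kJ/kg
condensation at 78.4 °C: -841 kJ/kg
liquid 78.4→0.962 °C: -188.95 kJ/kg
Δh = -13.916 + -841 + -188.95 = -1043.9 kJ/kg
Q = ṁ·Δh = 329.3 kg/min × -1043.9 kJ/kg = -343740 kJ/min
|Q| = 5729.1 kW = 20625 MJ/h

Q_c = 20600 MJ/h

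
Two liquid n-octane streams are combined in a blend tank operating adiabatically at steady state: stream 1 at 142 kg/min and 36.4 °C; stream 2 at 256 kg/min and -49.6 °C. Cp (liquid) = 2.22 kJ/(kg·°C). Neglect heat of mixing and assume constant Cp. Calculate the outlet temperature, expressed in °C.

T_out = -18.9 °C

Adiabatic, steady state ⇒ Σ ṁᵢCp,ᵢ(T_out − Tᵢ) = 0
Σ ṁᵢCp,ᵢTᵢ = 142×2.22×36.4 + 256×2.22×-49.6 = -16714
Σ ṁᵢCp,ᵢ = 142×2.22 + 256×2.22 = 883.56
T_out = -16714 / 883.56 = -18.917 °C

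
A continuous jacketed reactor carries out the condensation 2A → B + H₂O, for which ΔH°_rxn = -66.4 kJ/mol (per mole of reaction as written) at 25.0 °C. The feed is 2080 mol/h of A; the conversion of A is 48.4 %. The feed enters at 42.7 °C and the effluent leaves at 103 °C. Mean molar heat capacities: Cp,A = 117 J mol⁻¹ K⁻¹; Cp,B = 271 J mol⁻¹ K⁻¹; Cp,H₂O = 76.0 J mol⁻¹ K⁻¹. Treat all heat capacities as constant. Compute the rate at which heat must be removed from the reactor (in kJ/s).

Q_out = 3.98 kJ/s

Extent of reaction ξ = 0.484 × 2080 / 2 = 503.36 mol/h
Reaction term: ξ·ΔH°_rxn = 503.36 × -66.4 = -33423 kJ/h
Sensible, feed 42.7→25 °C: -4307.5 kJ/h
Outlet flows (mol/h): A 1073.3, B 503.36, H₂O 503.36
Sensible, products 25→103 °C: 23419 kJ/h
Q = ΔH = -14312 kJ/h = -3.9755 kW
Heat removed = 3.9755 kJ/s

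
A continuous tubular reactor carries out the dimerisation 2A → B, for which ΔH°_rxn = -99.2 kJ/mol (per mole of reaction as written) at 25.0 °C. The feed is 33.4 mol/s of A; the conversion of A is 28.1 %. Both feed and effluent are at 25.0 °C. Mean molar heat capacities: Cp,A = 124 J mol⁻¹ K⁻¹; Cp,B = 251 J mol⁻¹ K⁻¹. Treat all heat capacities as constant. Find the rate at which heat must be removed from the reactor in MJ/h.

Q_out = 1680 MJ/h

Extent of reaction ξ = 0.281 × 33.4 / 2 = 4.6927 mol/s
Reaction term: ξ·ΔH°_rxn = 4.6927 × -99.2 = -465.52 kJ/s
Q = ΔH = -465.52 kJ/s = -465.52 kW
Heat removed = 1675.9 MJ/h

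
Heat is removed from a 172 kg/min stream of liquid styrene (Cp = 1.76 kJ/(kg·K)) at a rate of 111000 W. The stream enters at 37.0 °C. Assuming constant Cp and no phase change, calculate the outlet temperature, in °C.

Q = 111000 W = 6660 kJ/min
ΔT = Q/(ṁ·Cp) = 6660/(172×1.76) = 22.001 K
T_out = 37.0 − 22.001 = 14.999 °C

T_out = 15.0 °C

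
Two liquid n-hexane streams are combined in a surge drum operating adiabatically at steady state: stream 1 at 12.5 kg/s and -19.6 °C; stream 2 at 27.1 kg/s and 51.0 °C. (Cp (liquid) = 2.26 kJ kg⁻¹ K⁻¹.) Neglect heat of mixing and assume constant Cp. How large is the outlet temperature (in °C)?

Adiabatic, steady state ⇒ Σ ṁᵢCp,ᵢ(T_out − Tᵢ) = 0
Σ ṁᵢCp,ᵢTᵢ = 12.5×2.26×-19.6 + 27.1×2.26×51.0 = 2569.8
Σ ṁᵢCp,ᵢ = 12.5×2.26 + 27.1×2.26 = 89.496
T_out = 2569.8 / 89.496 = 28.715 °C

T_out = 28.7 °C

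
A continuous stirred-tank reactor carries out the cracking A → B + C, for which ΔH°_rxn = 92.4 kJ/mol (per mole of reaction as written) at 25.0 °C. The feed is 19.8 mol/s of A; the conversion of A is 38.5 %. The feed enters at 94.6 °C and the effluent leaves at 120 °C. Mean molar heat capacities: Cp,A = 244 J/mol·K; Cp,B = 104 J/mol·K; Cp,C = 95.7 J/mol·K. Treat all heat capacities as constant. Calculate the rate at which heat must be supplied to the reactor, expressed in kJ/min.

Extent of reaction ξ = 0.385 × 19.8 = 7.623 mol/s
Reaction term: ξ·ΔH°_rxn = 7.623 × 92.4 = 704.37 kJ/s
Sensible, feed 94.6→25 °C: -336.25 kJ/s
Outlet flows (mol/s): A 12.177, B 7.623, C 7.623
Sensible, products 25→120 °C: 426.88 kJ/s
Q = ΔH = 795 kJ/s = 795 kW
Heat supplied = 47700 kJ/min

Q_in = 47700 kJ/min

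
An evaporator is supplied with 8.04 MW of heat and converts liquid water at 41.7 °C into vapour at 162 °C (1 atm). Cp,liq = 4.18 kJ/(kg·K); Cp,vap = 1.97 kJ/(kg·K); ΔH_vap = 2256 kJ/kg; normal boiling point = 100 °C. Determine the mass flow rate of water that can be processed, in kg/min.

Δh = 4.18×(100−41.7) + 2256 + 1.97×(162−100) = 2621.8 kJ/kg
Q = 8.04 MW = 8040 kJ/s = 482400 kJ/min
ṁ = Q/Δh = 482400 / 2621.8 = 183.99 kg/min

ṁ = 184 kg/min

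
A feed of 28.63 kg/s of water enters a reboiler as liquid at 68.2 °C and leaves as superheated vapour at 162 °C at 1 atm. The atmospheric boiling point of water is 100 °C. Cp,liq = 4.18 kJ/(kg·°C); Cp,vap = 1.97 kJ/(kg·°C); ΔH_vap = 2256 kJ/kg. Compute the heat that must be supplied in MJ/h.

liquid 68.2→100 °C: 132.92 kJ/kg
vaporisation at 100 °C: 2256 kJ/kg
vapour 100→162 °C: 122.14 kJ/kg
Δh = 132.92 + 2256 + 122.14 = 2511.1 kJ/kg
Q = ṁ·Δh = 28.63 kg/s × 2511.1 kJ/kg = 71892 kJ/s
|Q| = 71892 kW = 258810 MJ/h

Q = 259000 MJ/h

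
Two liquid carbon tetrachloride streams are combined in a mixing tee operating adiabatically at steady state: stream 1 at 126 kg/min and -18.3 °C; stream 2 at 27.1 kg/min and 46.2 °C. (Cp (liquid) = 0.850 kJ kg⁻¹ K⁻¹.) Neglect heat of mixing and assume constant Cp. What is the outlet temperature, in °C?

T_out = -6.88 °C

No heat crosses the boundary, so H_out = H_in.
Σ ṁᵢCp,ᵢTᵢ = 126×0.850×-18.3 + 27.1×0.850×46.2 = -895.71
Σ ṁᵢCp,ᵢ = 126×0.850 + 27.1×0.850 = 130.13
T_out = -895.71 / 130.13 = -6.883 °C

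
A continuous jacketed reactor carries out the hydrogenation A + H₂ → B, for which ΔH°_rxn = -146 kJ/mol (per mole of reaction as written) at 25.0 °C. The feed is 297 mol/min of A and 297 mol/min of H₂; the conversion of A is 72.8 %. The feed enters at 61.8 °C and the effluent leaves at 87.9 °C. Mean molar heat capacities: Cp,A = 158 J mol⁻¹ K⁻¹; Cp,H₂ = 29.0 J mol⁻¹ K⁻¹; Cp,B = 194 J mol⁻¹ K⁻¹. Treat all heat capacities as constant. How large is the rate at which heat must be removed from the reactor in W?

Q_out = 500000 W

Extent of reaction ξ = 0.728 × 297 = 216.22 mol/min
Reaction term: ξ·ΔH°_rxn = 216.22 × -146 = -31568 kJ/min
Sensible, feed 61.8→25 °C: -2043.8 kJ/min
Outlet flows (mol/min): A 80.784, H₂ 80.784, B 216.22
Sensible, products 25→87.9 °C: 3588.6 kJ/min
Q = ΔH = -30023 kJ/min = -500.38 kW
Heat removed = 500380 W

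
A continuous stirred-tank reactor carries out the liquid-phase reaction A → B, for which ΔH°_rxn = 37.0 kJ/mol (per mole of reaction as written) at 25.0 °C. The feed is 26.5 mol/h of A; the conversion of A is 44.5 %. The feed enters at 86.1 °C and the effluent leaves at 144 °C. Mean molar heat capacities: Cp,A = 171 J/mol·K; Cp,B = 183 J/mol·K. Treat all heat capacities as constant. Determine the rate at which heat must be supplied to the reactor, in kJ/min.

Q_in = 11.9 kJ/min

Extent of reaction ξ = 0.445 × 26.5 = 11.793 mol/h
Reaction term: ξ·ΔH°_rxn = 11.793 × 37.0 = 436.32 kJ/h
Sensible, feed 86.1→25 °C: -276.87 kJ/h
Outlet flows (mol/h): A 14.707, B 11.793
Sensible, products 25→144 °C: 556.09 kJ/h
Q = ΔH = 715.54 kJ/h = 0.19876 kW
Heat supplied = 11.926 kJ/min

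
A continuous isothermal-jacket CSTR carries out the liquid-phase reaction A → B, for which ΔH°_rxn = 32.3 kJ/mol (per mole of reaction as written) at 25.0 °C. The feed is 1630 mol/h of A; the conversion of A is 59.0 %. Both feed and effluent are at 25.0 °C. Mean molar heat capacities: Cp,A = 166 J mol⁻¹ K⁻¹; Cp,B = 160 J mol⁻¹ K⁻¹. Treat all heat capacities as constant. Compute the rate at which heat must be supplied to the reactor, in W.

Extent of reaction ξ = 0.590 × 1630 = 961.7 mol/h
Reaction term: ξ·ΔH°_rxn = 961.7 × 32.3 = 31063 kJ/h
Q = ΔH = 31063 kJ/h = 8.6286 kW
Heat supplied = 8628.6 W

Q_in = 8630 W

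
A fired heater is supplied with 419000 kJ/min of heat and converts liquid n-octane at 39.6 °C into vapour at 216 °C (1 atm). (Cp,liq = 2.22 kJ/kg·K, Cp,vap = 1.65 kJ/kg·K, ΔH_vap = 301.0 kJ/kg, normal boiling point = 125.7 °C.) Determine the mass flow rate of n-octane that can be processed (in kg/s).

ṁ = 10.9 kg/s

Δh = 2.22×(125.7−39.6) + 301.0 + 1.65×(216−125.7) = 641.14 kJ/kg
Q = 419000 kJ/min = 6983.3 kJ/s = 6983.3 kJ/s
ṁ = Q/Δh = 6983.3 / 641.14 = 10.892 kg/s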